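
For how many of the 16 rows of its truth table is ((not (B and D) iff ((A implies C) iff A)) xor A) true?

A  B  C  D  |  φ
T  T  T  T  |  T
T  T  T  F  |  F
T  T  F  T  |  F
T  T  F  F  |  T
T  F  T  T  |  F
T  F  T  F  |  F
T  F  F  T  |  T
T  F  F  F  |  T
F  T  T  T  |  T
F  T  T  F  |  F
F  T  F  T  |  T
F  T  F  F  |  F
F  F  T  T  |  F
F  F  T  F  |  F
F  F  F  T  |  F
F  F  F  F  |  F
The formula is true on 6 of the 16 rows.

6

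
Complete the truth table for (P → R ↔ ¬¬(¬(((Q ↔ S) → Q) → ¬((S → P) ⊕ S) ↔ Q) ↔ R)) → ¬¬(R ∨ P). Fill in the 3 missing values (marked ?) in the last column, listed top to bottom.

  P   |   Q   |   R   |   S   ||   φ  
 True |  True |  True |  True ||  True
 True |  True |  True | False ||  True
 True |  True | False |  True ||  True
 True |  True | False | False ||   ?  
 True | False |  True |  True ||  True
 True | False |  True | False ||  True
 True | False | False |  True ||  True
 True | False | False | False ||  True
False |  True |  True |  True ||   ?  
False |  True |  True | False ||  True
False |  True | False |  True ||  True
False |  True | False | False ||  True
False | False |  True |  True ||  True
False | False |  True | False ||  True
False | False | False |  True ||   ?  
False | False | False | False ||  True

True, True, False

Row P=True, Q=True, R=False, S=False: (P → R ↔ ¬¬(¬(((Q ↔ S) → Q) → ¬((S → P) ⊕ S) ↔ Q) ↔ R)) = True, ¬¬(R ∨ P) = True, so the formula = True.
Row P=False, Q=True, R=True, S=True: (P → R ↔ ¬¬(¬(((Q ↔ S) → Q) → ¬((S → P) ⊕ S) ↔ Q) ↔ R)) = True, ¬¬(R ∨ P) = True, so the formula = True.
Row P=False, Q=False, R=False, S=True: (P → R ↔ ¬¬(¬(((Q ↔ S) → Q) → ¬((S → P) ⊕ S) ↔ Q) ↔ R)) = True, ¬¬(R ∨ P) = False, so the formula = False.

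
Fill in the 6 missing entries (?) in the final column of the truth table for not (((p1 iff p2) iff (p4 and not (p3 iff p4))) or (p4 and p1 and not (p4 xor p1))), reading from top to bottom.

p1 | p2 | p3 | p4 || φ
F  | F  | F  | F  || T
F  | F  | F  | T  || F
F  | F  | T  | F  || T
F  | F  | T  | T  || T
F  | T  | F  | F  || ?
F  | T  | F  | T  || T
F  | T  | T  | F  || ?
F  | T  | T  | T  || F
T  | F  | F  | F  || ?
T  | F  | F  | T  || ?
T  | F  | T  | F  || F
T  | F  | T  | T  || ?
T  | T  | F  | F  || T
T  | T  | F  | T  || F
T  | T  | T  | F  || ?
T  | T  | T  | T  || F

F, F, F, F, F, T

Row p1=F, p2=T, p3=F, p4=F: ((p1 iff p2) iff (p4 and not (p3 iff p4))) = T, (p4 and p1 and not (p4 xor p1)) = F, (((p1 iff p2) iff (p4 and not (p3 iff p4))) or (p4 and p1 and not (p4 xor p1))) = T, so the formula = F.
Row p1=F, p2=T, p3=T, p4=F: ((p1 iff p2) iff (p4 and not (p3 iff p4))) = T, (p4 and p1 and not (p4 xor p1)) = F, (((p1 iff p2) iff (p4 and not (p3 iff p4))) or (p4 and p1 and not (p4 xor p1))) = T, so the formula = F.
Row p1=T, p2=F, p3=F, p4=F: ((p1 iff p2) iff (p4 and not (p3 iff p4))) = T, (p4 and p1 and not (p4 xor p1)) = F, (((p1 iff p2) iff (p4 and not (p3 iff p4))) or (p4 and p1 and not (p4 xor p1))) = T, so the formula = F.
Row p1=T, p2=F, p3=F, p4=T: ((p1 iff p2) iff (p4 and not (p3 iff p4))) = F, (p4 and p1 and not (p4 xor p1)) = T, (((p1 iff p2) iff (p4 and not (p3 iff p4))) or (p4 and p1 and not (p4 xor p1))) = T, so the formula = F.
Row p1=T, p2=F, p3=T, p4=T: ((p1 iff p2) iff (p4 and not (p3 iff p4))) = T, (p4 and p1 and not (p4 xor p1)) = T, (((p1 iff p2) iff (p4 and not (p3 iff p4))) or (p4 and p1 and not (p4 xor p1))) = T, so the formula = F.
Row p1=T, p2=T, p3=T, p4=F: ((p1 iff p2) iff (p4 and not (p3 iff p4))) = F, (p4 and p1 and not (p4 xor p1)) = F, (((p1 iff p2) iff (p4 and not (p3 iff p4))) or (p4 and p1 and not (p4 xor p1))) = F, so the formula = T.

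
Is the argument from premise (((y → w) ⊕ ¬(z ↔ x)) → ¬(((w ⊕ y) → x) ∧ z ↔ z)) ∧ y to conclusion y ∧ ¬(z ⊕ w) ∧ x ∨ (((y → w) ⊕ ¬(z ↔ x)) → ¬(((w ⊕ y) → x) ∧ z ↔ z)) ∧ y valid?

yes

  x      y      z      w    |    φ      ψ  
False  False  False  False  |  False  False
False  False  False   True  |  False  False
False  False   True  False  |  False  False
False  False   True   True  |  False  False
False   True  False  False  |   True   True
False   True  False   True  |  False  False
False   True   True  False  |   True   True
False   True   True   True  |   True   True
 True  False  False  False  |  False  False
 True  False  False   True  |  False  False
 True  False   True  False  |  False  False
 True  False   True   True  |  False  False
 True   True  False  False  |  False   True
 True   True  False   True  |   True   True
 True   True   True  False  |   True   True
 True   True   True   True  |  False   True
In every row where φ is true, ψ is also true, so φ ⊨ ψ.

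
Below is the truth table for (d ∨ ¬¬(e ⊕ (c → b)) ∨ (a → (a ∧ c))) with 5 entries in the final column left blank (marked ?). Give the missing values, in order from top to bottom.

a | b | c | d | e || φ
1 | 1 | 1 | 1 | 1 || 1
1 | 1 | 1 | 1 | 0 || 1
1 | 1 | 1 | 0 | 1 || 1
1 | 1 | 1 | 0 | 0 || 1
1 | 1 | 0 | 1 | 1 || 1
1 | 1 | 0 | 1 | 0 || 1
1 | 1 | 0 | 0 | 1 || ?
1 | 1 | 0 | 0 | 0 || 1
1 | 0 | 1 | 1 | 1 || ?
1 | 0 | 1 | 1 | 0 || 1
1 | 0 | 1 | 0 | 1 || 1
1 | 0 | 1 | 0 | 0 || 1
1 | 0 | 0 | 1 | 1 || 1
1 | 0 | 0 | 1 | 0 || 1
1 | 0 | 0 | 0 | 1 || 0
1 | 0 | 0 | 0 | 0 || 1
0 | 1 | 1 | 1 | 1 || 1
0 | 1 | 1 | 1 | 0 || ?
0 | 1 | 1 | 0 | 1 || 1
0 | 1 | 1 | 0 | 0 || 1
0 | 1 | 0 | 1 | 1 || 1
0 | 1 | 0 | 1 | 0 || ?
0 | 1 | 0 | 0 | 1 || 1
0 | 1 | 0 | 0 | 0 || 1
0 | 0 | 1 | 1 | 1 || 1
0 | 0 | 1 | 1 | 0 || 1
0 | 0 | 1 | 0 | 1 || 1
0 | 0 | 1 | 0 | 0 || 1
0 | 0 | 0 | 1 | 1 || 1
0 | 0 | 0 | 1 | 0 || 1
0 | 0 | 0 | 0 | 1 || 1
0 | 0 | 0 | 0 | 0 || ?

Row a=1, b=1, c=0, d=0, e=1: ¬¬(e ⊕ (c → b)) = 0, (a → (a ∧ c)) = 0, so the formula = 0.
Row a=1, b=0, c=1, d=1, e=1: ¬¬(e ⊕ (c → b)) = 1, (a → (a ∧ c)) = 1, so the formula = 1.
Row a=0, b=1, c=1, d=1, e=0: ¬¬(e ⊕ (c → b)) = 1, (a → (a ∧ c)) = 1, so the formula = 1.
Row a=0, b=1, c=0, d=1, e=0: ¬¬(e ⊕ (c → b)) = 1, (a → (a ∧ c)) = 1, so the formula = 1.
Row a=0, b=0, c=0, d=0, e=0: ¬¬(e ⊕ (c → b)) = 1, (a → (a ∧ c)) = 1, so the formula = 1.

0, 1, 1, 1, 1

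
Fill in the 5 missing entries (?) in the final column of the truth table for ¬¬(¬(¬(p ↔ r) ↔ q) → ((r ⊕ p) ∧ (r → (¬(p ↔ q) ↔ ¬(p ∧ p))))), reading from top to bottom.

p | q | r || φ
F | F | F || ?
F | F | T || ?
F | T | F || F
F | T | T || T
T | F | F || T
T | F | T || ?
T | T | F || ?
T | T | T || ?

Row p=F, q=F, r=F: (¬(¬(p ↔ r) ↔ q) → ((r ⊕ p) ∧ (r → (¬(p ↔ q) ↔ ¬(p ∧ p))))) = T, ¬(¬(¬(p ↔ r) ↔ q) → ((r ⊕ p) ∧ (r → (¬(p ↔ q) ↔ ¬(p ∧ p))))) = F, so the formula = T.
Row p=F, q=F, r=T: (¬(¬(p ↔ r) ↔ q) → ((r ⊕ p) ∧ (r → (¬(p ↔ q) ↔ ¬(p ∧ p))))) = F, ¬(¬(¬(p ↔ r) ↔ q) → ((r ⊕ p) ∧ (r → (¬(p ↔ q) ↔ ¬(p ∧ p))))) = T, so the formula = F.
Row p=T, q=F, r=T: (¬(¬(p ↔ r) ↔ q) → ((r ⊕ p) ∧ (r → (¬(p ↔ q) ↔ ¬(p ∧ p))))) = T, ¬(¬(¬(p ↔ r) ↔ q) → ((r ⊕ p) ∧ (r → (¬(p ↔ q) ↔ ¬(p ∧ p))))) = F, so the formula = T.
Row p=T, q=T, r=F: (¬(¬(p ↔ r) ↔ q) → ((r ⊕ p) ∧ (r → (¬(p ↔ q) ↔ ¬(p ∧ p))))) = T, ¬(¬(¬(p ↔ r) ↔ q) → ((r ⊕ p) ∧ (r → (¬(p ↔ q) ↔ ¬(p ∧ p))))) = F, so the formula = T.
Row p=T, q=T, r=T: (¬(¬(p ↔ r) ↔ q) → ((r ⊕ p) ∧ (r → (¬(p ↔ q) ↔ ¬(p ∧ p))))) = F, ¬(¬(¬(p ↔ r) ↔ q) → ((r ⊕ p) ∧ (r → (¬(p ↔ q) ↔ ¬(p ∧ p))))) = T, so the formula = F.

T, F, T, T, F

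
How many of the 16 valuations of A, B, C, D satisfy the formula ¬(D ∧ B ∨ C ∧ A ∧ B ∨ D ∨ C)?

A | B | C | D | (D ∧ B) | (C ∧ A ∧ B) | ¬((D ∧ B) ∨ (C ∧ A ∧ B) ∨ D ∨ C)
- | - | - | - | ------- | ----------- | --------------------------------
T | T | T | T |    T    |      T      |                F                
T | T | T | F |    F    |      T      |                F                
T | T | F | T |    T    |      F      |                F                
T | T | F | F |    F    |      F      |                T                
T | F | T | T |    F    |      F      |                F                
T | F | T | F |    F    |      F      |                F                
T | F | F | T |    F    |      F      |                F                
T | F | F | F |    F    |      F      |                T                
F | T | T | T |    T    |      F      |                F                
F | T | T | F |    F    |      F      |                F                
F | T | F | T |    T    |      F      |                F                
F | T | F | F |    F    |      F      |                T                
F | F | T | T |    F    |      F      |                F                
F | F | T | F |    F    |      F      |                F                
F | F | F | T |    F    |      F      |                F                
F | F | F | F |    F    |      F      |                T                
The formula is true on 4 of the 16 rows.

4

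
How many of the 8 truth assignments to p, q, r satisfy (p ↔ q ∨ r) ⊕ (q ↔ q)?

  p      q      r    |  ((p ↔ (q ∨ r)) ⊕ (q ↔ q))
False  False  False  |            False          
False  False   True  |             True          
False   True  False  |             True          
False   True   True  |             True          
 True  False  False  |             True          
 True  False   True  |            False          
 True   True  False  |            False          
 True   True   True  |            False          
The formula is true on 4 of the 8 rows.

4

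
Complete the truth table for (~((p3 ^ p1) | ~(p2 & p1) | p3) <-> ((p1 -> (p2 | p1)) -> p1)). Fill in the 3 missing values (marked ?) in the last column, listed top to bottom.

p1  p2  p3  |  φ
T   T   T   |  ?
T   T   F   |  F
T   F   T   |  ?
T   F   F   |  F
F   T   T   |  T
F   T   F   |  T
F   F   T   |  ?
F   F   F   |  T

Row p1=T, p2=T, p3=T: ~((p3 ^ p1) | ~(p2 & p1) | p3) = F, ((p1 -> (p2 | p1)) -> p1) = T, so the formula = F.
Row p1=T, p2=F, p3=T: ~((p3 ^ p1) | ~(p2 & p1) | p3) = F, ((p1 -> (p2 | p1)) -> p1) = T, so the formula = F.
Row p1=F, p2=F, p3=T: ~((p3 ^ p1) | ~(p2 & p1) | p3) = F, ((p1 -> (p2 | p1)) -> p1) = F, so the formula = T.

F, F, T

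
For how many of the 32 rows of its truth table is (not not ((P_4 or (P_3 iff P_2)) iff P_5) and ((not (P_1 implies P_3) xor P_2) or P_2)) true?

10

P_1  P_2  P_3  P_4  P_5  |  φ
 T    T    T    T    T   |  T
 T    T    T    T    F   |  F
 T    T    T    F    T   |  T
 T    T    T    F    F   |  F
 T    T    F    T    T   |  T
 T    T    F    T    F   |  F
 T    T    F    F    T   |  F
 T    T    F    F    F   |  T
 T    F    T    T    T   |  F
 T    F    T    T    F   |  F
 T    F    T    F    T   |  F
 T    F    T    F    F   |  F
 T    F    F    T    T   |  T
 T    F    F    T    F   |  F
 T    F    F    F    T   |  T
 T    F    F    F    F   |  F
 F    T    T    T    T   |  T
 F    T    T    T    F   |  F
 F    T    T    F    T   |  T
 F    T    T    F    F   |  F
 F    T    F    T    T   |  T
 F    T    F    T    F   |  F
 F    T    F    F    T   |  F
 F    T    F    F    F   |  T
 F    F    T    T    T   |  F
 F    F    T    T    F   |  F
 F    F    T    F    T   |  F
 F    F    T    F    F   |  F
 F    F    F    T    T   |  F
 F    F    F    T    F   |  F
 F    F    F    F    T   |  F
 F    F    F    F    F   |  F
The formula is true on 10 of the 32 rows.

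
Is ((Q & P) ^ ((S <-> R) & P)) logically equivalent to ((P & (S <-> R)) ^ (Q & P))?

equivalent

P  Q  R  S  |  φ  ψ
T  T  T  T  |  F  F
T  T  T  F  |  T  T
T  T  F  T  |  T  T
T  T  F  F  |  F  F
T  F  T  T  |  T  T
T  F  T  F  |  F  F
T  F  F  T  |  F  F
T  F  F  F  |  T  T
F  T  T  T  |  F  F
F  T  T  F  |  F  F
F  T  F  T  |  F  F
F  T  F  F  |  F  F
F  F  T  T  |  F  F
F  F  T  F  |  F  F
F  F  F  T  |  F  F
F  F  F  F  |  F  F
The columns for φ and ψ agree on every row, so they are logically equivalent.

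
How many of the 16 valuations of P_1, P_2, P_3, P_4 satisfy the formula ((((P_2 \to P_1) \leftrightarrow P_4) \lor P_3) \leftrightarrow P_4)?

P_1 | P_2 | P_3 | P_4 | (P_2 \to P_1) | φ
--- | --- | --- | --- | ------------- | -
 1  |  1  |  1  |  1  |       1       | 1
 1  |  1  |  1  |  0  |       1       | 0
 1  |  1  |  0  |  1  |       1       | 1
 1  |  1  |  0  |  0  |       1       | 1
 1  |  0  |  1  |  1  |       1       | 1
 1  |  0  |  1  |  0  |       1       | 0
 1  |  0  |  0  |  1  |       1       | 1
 1  |  0  |  0  |  0  |       1       | 1
 0  |  1  |  1  |  1  |       0       | 1
 0  |  1  |  1  |  0  |       0       | 0
 0  |  1  |  0  |  1  |       0       | 0
 0  |  1  |  0  |  0  |       0       | 0
 0  |  0  |  1  |  1  |       1       | 1
 0  |  0  |  1  |  0  |       1       | 0
 0  |  0  |  0  |  1  |       1       | 1
 0  |  0  |  0  |  0  |       1       | 1
The formula is true on 10 of the 16 rows.

10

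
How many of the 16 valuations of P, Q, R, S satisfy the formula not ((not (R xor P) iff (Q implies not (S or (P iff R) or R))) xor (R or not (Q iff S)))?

7

P  Q  R  S  |  (R xor P)  not (R xor P)  (P iff R)  (S or (P iff R) or R)  not (S or (P iff R) or R)  (Q iff S)  not (Q iff S)  (R or not (Q iff S))  φ
T  T  T  T  |      F            T            T                T                        F                  T            F                 T            F
T  T  T  F  |      F            T            T                T                        F                  F            T                 T            F
T  T  F  T  |      T            F            F                T                        F                  T            F                 F            F
T  T  F  F  |      T            F            F                F                        T                  F            T                 T            F
T  F  T  T  |      F            T            T                T                        F                  F            T                 T            T
T  F  T  F  |      F            T            T                T                        F                  T            F                 T            T
T  F  F  T  |      T            F            F                T                        F                  F            T                 T            F
T  F  F  F  |      T            F            F                F                        T                  T            F                 F            T
F  T  T  T  |      T            F            F                T                        F                  T            F                 T            T
F  T  T  F  |      T            F            F                T                        F                  F            T                 T            T
F  T  F  T  |      F            T            T                T                        F                  T            F                 F            T
F  T  F  F  |      F            T            T                T                        F                  F            T                 T            F
F  F  T  T  |      T            F            F                T                        F                  F            T                 T            F
F  F  T  F  |      T            F            F                T                        F                  T            F                 T            F
F  F  F  T  |      F            T            T                T                        F                  F            T                 T            T
F  F  F  F  |      F            T            T                T                        F                  T            F                 F            F
The formula is true on 7 of the 16 rows.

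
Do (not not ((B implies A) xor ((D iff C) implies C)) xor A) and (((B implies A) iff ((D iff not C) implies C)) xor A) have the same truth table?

not equivalent

A | B | C | D || φ | ψ
1 | 1 | 1 | 1 || 1 | 0
1 | 1 | 1 | 0 || 1 | 0
1 | 1 | 0 | 1 || 1 | 1
1 | 1 | 0 | 0 || 0 | 0
1 | 0 | 1 | 1 || 1 | 0
1 | 0 | 1 | 0 || 1 | 0
1 | 0 | 0 | 1 || 1 | 1
1 | 0 | 0 | 0 || 0 | 0
0 | 1 | 1 | 1 || 1 | 0
0 | 1 | 1 | 0 || 1 | 0
0 | 1 | 0 | 1 || 1 | 1
0 | 1 | 0 | 0 || 0 | 0
0 | 0 | 1 | 1 || 0 | 1
0 | 0 | 1 | 0 || 0 | 1
0 | 0 | 0 | 1 || 0 | 0
0 | 0 | 0 | 0 || 1 | 1
The columns differ at A=1, B=1, C=1, D=1 (φ=1, ψ=0), so they are not equivalent.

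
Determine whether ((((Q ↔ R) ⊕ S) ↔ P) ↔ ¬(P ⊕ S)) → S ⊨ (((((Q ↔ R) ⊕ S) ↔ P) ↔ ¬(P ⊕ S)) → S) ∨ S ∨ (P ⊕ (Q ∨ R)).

yes

P | Q | R | S | φ | ψ
- | - | - | - | - | -
F | F | F | F | T | T
F | F | F | T | T | T
F | F | T | F | F | T
F | F | T | T | T | T
F | T | F | F | F | T
F | T | F | T | T | T
F | T | T | F | T | T
F | T | T | T | T | T
T | F | F | F | T | T
T | F | F | T | T | T
T | F | T | F | F | F
T | F | T | T | T | T
T | T | F | F | F | F
T | T | F | T | T | T
T | T | T | F | T | T
T | T | T | T | T | T
In every row where φ is true, ψ is also true, so φ ⊨ ψ.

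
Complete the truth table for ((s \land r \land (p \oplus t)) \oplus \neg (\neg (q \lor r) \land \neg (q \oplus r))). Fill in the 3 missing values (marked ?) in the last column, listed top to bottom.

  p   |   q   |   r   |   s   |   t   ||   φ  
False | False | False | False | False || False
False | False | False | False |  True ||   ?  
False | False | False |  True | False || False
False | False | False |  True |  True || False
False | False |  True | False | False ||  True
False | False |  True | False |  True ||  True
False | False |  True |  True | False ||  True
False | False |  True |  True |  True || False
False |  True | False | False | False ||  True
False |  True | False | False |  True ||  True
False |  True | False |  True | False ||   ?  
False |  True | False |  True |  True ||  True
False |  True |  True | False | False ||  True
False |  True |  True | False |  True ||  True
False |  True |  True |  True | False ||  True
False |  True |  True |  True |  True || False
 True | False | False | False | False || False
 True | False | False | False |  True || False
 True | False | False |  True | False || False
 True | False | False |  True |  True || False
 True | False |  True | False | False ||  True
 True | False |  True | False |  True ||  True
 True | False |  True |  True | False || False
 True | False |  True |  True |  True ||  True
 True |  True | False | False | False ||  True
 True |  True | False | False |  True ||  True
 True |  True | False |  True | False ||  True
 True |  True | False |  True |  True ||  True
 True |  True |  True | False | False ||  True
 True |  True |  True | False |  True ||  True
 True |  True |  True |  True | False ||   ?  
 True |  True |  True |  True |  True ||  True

Row p=False, q=False, r=False, s=False, t=True: (s \land r \land (p \oplus t)) = False, \neg (\neg (q \lor r) \land \neg (q \oplus r)) = False, so the formula = False.
Row p=False, q=True, r=False, s=True, t=False: (s \land r \land (p \oplus t)) = False, \neg (\neg (q \lor r) \land \neg (q \oplus r)) = True, so the formula = True.
Row p=True, q=True, r=True, s=True, t=False: (s \land r \land (p \oplus t)) = True, \neg (\neg (q \lor r) \land \neg (q \oplus r)) = True, so the formula = False.

False, True, False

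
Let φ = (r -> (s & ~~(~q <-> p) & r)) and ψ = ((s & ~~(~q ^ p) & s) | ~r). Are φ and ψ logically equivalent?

p | q | r | s || φ | ψ
T | T | T | T || F | T
T | T | T | F || F | F
T | T | F | T || T | T
T | T | F | F || T | T
T | F | T | T || T | F
T | F | T | F || F | F
T | F | F | T || T | T
T | F | F | F || T | T
F | T | T | T || T | F
F | T | T | F || F | F
F | T | F | T || T | T
F | T | F | F || T | T
F | F | T | T || F | T
F | F | T | F || F | F
F | F | F | T || T | T
F | F | F | F || T | T
The columns differ at p=T, q=T, r=T, s=T (φ=F, ψ=T), so they are not equivalent.

not equivalent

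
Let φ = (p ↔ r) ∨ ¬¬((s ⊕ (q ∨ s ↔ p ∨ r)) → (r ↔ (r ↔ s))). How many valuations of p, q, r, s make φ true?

p  q  r  s  |  (p ↔ r)  (q ∨ s)  (p ∨ r)  ((q ∨ s) ↔ (p ∨ r))  (s ⊕ ((q ∨ s) ↔ (p ∨ r)))  (r ↔ s)  (r ↔ (r ↔ s))  φ
F  F  F  F  |     T        F        F              T                       T                 T           F        T
F  F  F  T  |     T        T        F              F                       T                 F           T        T
F  F  T  F  |     F        F        T              F                       F                 F           F        T
F  F  T  T  |     F        T        T              T                       F                 T           T        T
F  T  F  F  |     T        T        F              F                       F                 T           F        T
F  T  F  T  |     T        T        F              F                       T                 F           T        T
F  T  T  F  |     F        T        T              T                       T                 F           F        F
F  T  T  T  |     F        T        T              T                       F                 T           T        T
T  F  F  F  |     F        F        T              F                       F                 T           F        T
T  F  F  T  |     F        T        T              T                       F                 F           T        T
T  F  T  F  |     T        F        T              F                       F                 F           F        T
T  F  T  T  |     T        T        T              T                       F                 T           T        T
T  T  F  F  |     F        T        T              T                       T                 T           F        F
T  T  F  T  |     F        T        T              T                       F                 F           T        T
T  T  T  F  |     T        T        T              T                       T                 F           F        T
T  T  T  T  |     T        T        T              T                       F                 T           T        T
The formula is true on 14 of the 16 rows.

14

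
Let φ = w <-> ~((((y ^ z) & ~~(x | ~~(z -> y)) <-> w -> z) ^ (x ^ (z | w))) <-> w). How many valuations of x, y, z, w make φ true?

x | y | z | w | φ
- | - | - | - | -
T | T | T | T | T
T | T | T | F | T
T | T | F | T | T
T | T | F | F | T
T | F | T | T | F
T | F | T | F | F
T | F | F | T | F
T | F | F | F | F
F | T | T | T | F
F | T | T | F | F
F | T | F | T | F
F | T | F | F | F
F | F | T | T | F
F | F | T | F | F
F | F | F | T | T
F | F | F | F | T
The formula is true on 6 of the 16 rows.

6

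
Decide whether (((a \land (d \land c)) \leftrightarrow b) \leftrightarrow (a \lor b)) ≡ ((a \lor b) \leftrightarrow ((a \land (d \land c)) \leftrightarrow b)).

a | b | c | d | φ | ψ
- | - | - | - | - | -
1 | 1 | 1 | 1 | 1 | 1
1 | 1 | 1 | 0 | 0 | 0
1 | 1 | 0 | 1 | 0 | 0
1 | 1 | 0 | 0 | 0 | 0
1 | 0 | 1 | 1 | 0 | 0
1 | 0 | 1 | 0 | 1 | 1
1 | 0 | 0 | 1 | 1 | 1
1 | 0 | 0 | 0 | 1 | 1
0 | 1 | 1 | 1 | 0 | 0
0 | 1 | 1 | 0 | 0 | 0
0 | 1 | 0 | 1 | 0 | 0
0 | 1 | 0 | 0 | 0 | 0
0 | 0 | 1 | 1 | 0 | 0
0 | 0 | 1 | 0 | 0 | 0
0 | 0 | 0 | 1 | 0 | 0
0 | 0 | 0 | 0 | 0 | 0
The columns for φ and ψ agree on every row, so they are logically equivalent.

equivalent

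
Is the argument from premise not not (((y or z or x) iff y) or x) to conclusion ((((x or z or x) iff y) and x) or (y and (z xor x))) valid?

no

x | y | z | φ | ψ
- | - | - | - | -
1 | 1 | 1 | 1 | 1
1 | 1 | 0 | 1 | 1
1 | 0 | 1 | 1 | 0
1 | 0 | 0 | 1 | 0
0 | 1 | 1 | 1 | 1
0 | 1 | 0 | 1 | 0
0 | 0 | 1 | 0 | 0
0 | 0 | 0 | 1 | 0
At x=1, y=0, z=1 we have φ true but ψ false, so φ does not entail ψ.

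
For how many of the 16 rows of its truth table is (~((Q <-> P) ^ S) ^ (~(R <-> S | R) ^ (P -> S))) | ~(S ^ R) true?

12

P  Q  R  S     (Q <-> P)  ((Q <-> P) ^ S)  ~((Q <-> P) ^ S)  (S | R)  (R <-> (S | R))  ~(R <-> (S | R))  (P -> S)  (S ^ R)  ~(S ^ R)  φ
F  F  F  F         T             T                F             F            T                F             T         F        T      T
F  F  F  T         T             F                T             T            F                T             T         T        F      T
F  F  T  F         T             T                F             T            T                F             T         T        F      T
F  F  T  T         T             F                T             T            T                F             T         F        T      T
F  T  F  F         F             F                T             F            T                F             T         F        T      T
F  T  F  T         F             T                F             T            F                T             T         T        F      F
F  T  T  F         F             F                T             T            T                F             T         T        F      F
F  T  T  T         F             T                F             T            T                F             T         F        T      T
T  F  F  F         F             F                T             F            T                F             F         F        T      T
T  F  F  T         F             T                F             T            F                T             T         T        F      F
T  F  T  F         F             F                T             T            T                F             F         T        F      T
T  F  T  T         F             T                F             T            T                F             T         F        T      T
T  T  F  F         T             T                F             F            T                F             F         F        T      T
T  T  F  T         T             F                T             T            F                T             T         T        F      T
T  T  T  F         T             T                F             T            T                F             F         T        F      F
T  T  T  T         T             F                T             T            T                F             T         F        T      T
The formula is true on 12 of the 16 rows.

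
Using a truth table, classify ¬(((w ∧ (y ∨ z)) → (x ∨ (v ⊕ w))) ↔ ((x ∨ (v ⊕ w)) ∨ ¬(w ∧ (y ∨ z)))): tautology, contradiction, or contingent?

contradiction

  x   |   y   |   z   |   w   |   v   ||   φ  
 True |  True |  True |  True |  True || False
 True |  True |  True |  True | False || False
 True |  True |  True | False |  True || False
 True |  True |  True | False | False || False
 True |  True | False |  True |  True || False
 True |  True | False |  True | False || False
 True |  True | False | False |  True || False
 True |  True | False | False | False || False
 True | False |  True |  True |  True || False
 True | False |  True |  True | False || False
 True | False |  True | False |  True || False
 True | False |  True | False | False || False
 True | False | False |  True |  True || False
 True | False | False |  True | False || False
 True | False | False | False |  True || False
 True | False | False | False | False || False
False |  True |  True |  True |  True || False
False |  True |  True |  True | False || False
False |  True |  True | False |  True || False
False |  True |  True | False | False || False
False |  True | False |  True |  True || False
False |  True | False |  True | False || False
False |  True | False | False |  True || False
False |  True | False | False | False || False
False | False |  True |  True |  True || False
False | False |  True |  True | False || False
False | False |  True | False |  True || False
False | False |  True | False | False || False
False | False | False |  True |  True || False
False | False | False |  True | False || False
False | False | False | False |  True || False
False | False | False | False | False || False
Every row is False, so the formula is a contradiction.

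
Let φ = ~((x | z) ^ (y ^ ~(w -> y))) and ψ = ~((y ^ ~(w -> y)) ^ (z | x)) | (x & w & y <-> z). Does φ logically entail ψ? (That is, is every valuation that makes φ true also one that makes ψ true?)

x  y  z  w  |  φ  ψ
T  T  T  T  |  T  T
T  T  T  F  |  T  T
T  T  F  T  |  T  T
T  T  F  F  |  T  T
T  F  T  T  |  T  T
T  F  T  F  |  F  F
T  F  F  T  |  T  T
T  F  F  F  |  F  T
F  T  T  T  |  T  T
F  T  T  F  |  T  T
F  T  F  T  |  F  T
F  T  F  F  |  F  T
F  F  T  T  |  T  T
F  F  T  F  |  F  F
F  F  F  T  |  F  T
F  F  F  F  |  T  T
In every row where φ is true, ψ is also true, so φ ⊨ ψ.

yes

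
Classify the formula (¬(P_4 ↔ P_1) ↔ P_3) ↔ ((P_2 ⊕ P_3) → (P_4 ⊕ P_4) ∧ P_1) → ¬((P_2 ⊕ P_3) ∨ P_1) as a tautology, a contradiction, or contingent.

P_1 | P_2 | P_3 | P_4 || (P_4 ↔ P_1) | ¬(P_4 ↔ P_1) | (¬(P_4 ↔ P_1) ↔ P_3) | (P_2 ⊕ P_3) | (P_4 ⊕ P_4) | ((P_4 ⊕ P_4) ∧ P_1) | ((P_2 ⊕ P_3) ∨ P_1) | ¬((P_2 ⊕ P_3) ∨ P_1) | φ
 T  |  T  |  T  |  T  ||      T      |      F       |          F           |      F      |      F      |          F          |          T          |          F           | T
 T  |  T  |  T  |  F  ||      F      |      T       |          T           |      F      |      F      |          F          |          T          |          F           | F
 T  |  T  |  F  |  T  ||      T      |      F       |          T           |      T      |      F      |          F          |          T          |          F           | T
 T  |  T  |  F  |  F  ||      F      |      T       |          F           |      T      |      F      |          F          |          T          |          F           | F
 T  |  F  |  T  |  T  ||      T      |      F       |          F           |      T      |      F      |          F          |          T          |          F           | F
 T  |  F  |  T  |  F  ||      F      |      T       |          T           |      T      |      F      |          F          |          T          |          F           | T
 T  |  F  |  F  |  T  ||      T      |      F       |          T           |      F      |      F      |          F          |          T          |          F           | F
 T  |  F  |  F  |  F  ||      F      |      T       |          F           |      F      |      F      |          F          |          T          |          F           | T
 F  |  T  |  T  |  T  ||      F      |      T       |          T           |      F      |      F      |          F          |          F          |          T           | T
 F  |  T  |  T  |  F  ||      T      |      F       |          F           |      F      |      F      |          F          |          F          |          T           | F
 F  |  T  |  F  |  T  ||      F      |      T       |          F           |      T      |      F      |          F          |          T          |          F           | F
 F  |  T  |  F  |  F  ||      T      |      F       |          T           |      T      |      F      |          F          |          T          |          F           | T
 F  |  F  |  T  |  T  ||      F      |      T       |          T           |      T      |      F      |          F          |          T          |          F           | T
 F  |  F  |  T  |  F  ||      T      |      F       |          F           |      T      |      F      |          F          |          T          |          F           | F
 F  |  F  |  F  |  T  ||      F      |      T       |          F           |      F      |      F      |          F          |          F          |          T           | F
 F  |  F  |  F  |  F  ||      T      |      F       |          T           |      F      |      F      |          F          |          F          |          T           | T
8 of 16 rows are T, so the formula is contingent.

contingent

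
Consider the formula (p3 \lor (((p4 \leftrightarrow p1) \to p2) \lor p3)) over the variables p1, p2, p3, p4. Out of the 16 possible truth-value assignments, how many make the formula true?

14

p1 | p2 | p3 | p4 | φ
-- | -- | -- | -- | -
F  | F  | F  | F  | F
F  | F  | F  | T  | T
F  | F  | T  | F  | T
F  | F  | T  | T  | T
F  | T  | F  | F  | T
F  | T  | F  | T  | T
F  | T  | T  | F  | T
F  | T  | T  | T  | T
T  | F  | F  | F  | T
T  | F  | F  | T  | F
T  | F  | T  | F  | T
T  | F  | T  | T  | T
T  | T  | F  | F  | T
T  | T  | F  | T  | T
T  | T  | T  | F  | T
T  | T  | T  | T  | T
The formula is true on 14 of the 16 rows.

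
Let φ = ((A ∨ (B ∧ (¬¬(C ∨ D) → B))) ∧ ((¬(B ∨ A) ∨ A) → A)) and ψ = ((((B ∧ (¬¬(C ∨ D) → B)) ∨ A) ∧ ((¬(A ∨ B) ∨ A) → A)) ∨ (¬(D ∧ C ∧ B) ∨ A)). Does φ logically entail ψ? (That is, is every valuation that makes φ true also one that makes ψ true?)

A | B | C | D | φ | ψ
- | - | - | - | - | -
1 | 1 | 1 | 1 | 1 | 1
1 | 1 | 1 | 0 | 1 | 1
1 | 1 | 0 | 1 | 1 | 1
1 | 1 | 0 | 0 | 1 | 1
1 | 0 | 1 | 1 | 1 | 1
1 | 0 | 1 | 0 | 1 | 1
1 | 0 | 0 | 1 | 1 | 1
1 | 0 | 0 | 0 | 1 | 1
0 | 1 | 1 | 1 | 1 | 1
0 | 1 | 1 | 0 | 1 | 1
0 | 1 | 0 | 1 | 1 | 1
0 | 1 | 0 | 0 | 1 | 1
0 | 0 | 1 | 1 | 0 | 1
0 | 0 | 1 | 0 | 0 | 1
0 | 0 | 0 | 1 | 0 | 1
0 | 0 | 0 | 0 | 0 | 1
In every row where φ is true, ψ is also true, so φ ⊨ ψ.

yes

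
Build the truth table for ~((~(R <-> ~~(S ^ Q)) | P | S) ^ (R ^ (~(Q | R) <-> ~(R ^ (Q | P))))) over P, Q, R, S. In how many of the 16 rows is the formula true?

10

P  Q  R  S     (S ^ Q)  ~(S ^ Q)  ~~(S ^ Q)  (R <-> ~~(S ^ Q))  ~(R <-> ~~(S ^ Q))  (~(R <-> ~~(S ^ Q)) | P | S)  (Q | R)  ~(Q | R)  (Q | P)  (R ^ (Q | P))  ~(R ^ (Q | P))  φ
T  T  T  T        F        T          F              F                  T                        T                   T        F         T           F              T         T
T  T  T  F        T        F          T              T                  F                        T                   T        F         T           F              T         T
T  T  F  T        F        T          F              T                  F                        T                   T        F         T           T              F         T
T  T  F  F        T        F          T              F                  T                        T                   T        F         T           T              F         T
T  F  T  T        T        F          T              T                  F                        T                   T        F         T           F              T         T
T  F  T  F        F        T          F              F                  T                        T                   T        F         T           F              T         T
T  F  F  T        T        F          T              F                  T                        T                   F        T         T           T              F         F
T  F  F  F        F        T          F              T                  F                        T                   F        T         T           T              F         F
F  T  T  T        F        T          F              F                  T                        T                   T        F         T           F              T         T
F  T  T  F        T        F          T              T                  F                        F                   T        F         T           F              T         F
F  T  F  T        F        T          F              T                  F                        T                   T        F         T           T              F         T
F  T  F  F        T        F          T              F                  T                        T                   T        F         T           T              F         T
F  F  T  T        T        F          T              T                  F                        T                   T        F         F           T              F         F
F  F  T  F        F        T          F              F                  T                        T                   T        F         F           T              F         F
F  F  F  T        T        F          T              F                  T                        T                   F        T         F           F              T         T
F  F  F  F        F        T          F              T                  F                        F                   F        T         F           F              T         F
The formula is true on 10 of the 16 rows.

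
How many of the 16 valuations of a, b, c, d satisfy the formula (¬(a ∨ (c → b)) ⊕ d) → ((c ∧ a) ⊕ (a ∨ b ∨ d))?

  a   |   b   |   c   |   d   ||   φ  
 True |  True |  True |  True || False
 True |  True |  True | False ||  True
 True |  True | False |  True ||  True
 True |  True | False | False ||  True
 True | False |  True |  True || False
 True | False |  True | False ||  True
 True | False | False |  True ||  True
 True | False | False | False ||  True
False |  True |  True |  True ||  True
False |  True |  True | False ||  True
False |  True | False |  True ||  True
False |  True | False | False ||  True
False | False |  True |  True ||  True
False | False |  True | False || False
False | False | False |  True ||  True
False | False | False | False ||  True
The formula is true on 13 of the 16 rows.

13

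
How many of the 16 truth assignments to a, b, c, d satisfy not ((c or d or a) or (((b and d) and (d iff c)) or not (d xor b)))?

1

a | b | c | d | (c or d or a) | (b and d) | (d iff c) | ((b and d) and (d iff c)) | (d xor b) | not (d xor b) | φ
- | - | - | - | ------------- | --------- | --------- | ------------------------- | --------- | ------------- | -
F | F | F | F |       F       |     F     |     T     |             F             |     F     |       T       | F
F | F | F | T |       T       |     F     |     F     |             F             |     T     |       F       | F
F | F | T | F |       T       |     F     |     F     |             F             |     F     |       T       | F
F | F | T | T |       T       |     F     |     T     |             F             |     T     |       F       | F
F | T | F | F |       F       |     F     |     T     |             F             |     T     |       F       | T
F | T | F | T |       T       |     T     |     F     |             F             |     F     |       T       | F
F | T | T | F |       T       |     F     |     F     |             F             |     T     |       F       | F
F | T | T | T |       T       |     T     |     T     |             T             |     F     |       T       | F
T | F | F | F |       T       |     F     |     T     |             F             |     F     |       T       | F
T | F | F | T |       T       |     F     |     F     |             F             |     T     |       F       | F
T | F | T | F |       T       |     F     |     F     |             F             |     F     |       T       | F
T | F | T | T |       T       |     F     |     T     |             F             |     T     |       F       | F
T | T | F | F |       T       |     F     |     T     |             F             |     T     |       F       | F
T | T | F | T |       T       |     T     |     F     |             F             |     F     |       T       | F
T | T | T | F |       T       |     F     |     F     |             F             |     T     |       F       | F
T | T | T | T |       T       |     T     |     T     |             T             |     F     |       T       | F
The formula is true on 1 of the 16 rows.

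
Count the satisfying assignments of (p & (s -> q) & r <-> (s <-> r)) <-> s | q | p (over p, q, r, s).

p  q  r  s     (s -> q)  (p & (s -> q) & r)  (s <-> r)  (s | q)  ((s | q) | p)  φ
1  1  1  1        1              1               1         1           1        1
1  1  1  0        1              1               0         1           1        0
1  1  0  1        1              0               0         1           1        1
1  1  0  0        1              0               1         1           1        0
1  0  1  1        0              0               1         1           1        0
1  0  1  0        1              1               0         0           1        0
1  0  0  1        0              0               0         1           1        1
1  0  0  0        1              0               1         0           1        0
0  1  1  1        1              0               1         1           1        0
0  1  1  0        1              0               0         1           1        1
0  1  0  1        1              0               0         1           1        1
0  1  0  0        1              0               1         1           1        0
0  0  1  1        0              0               1         1           1        0
0  0  1  0        1              0               0         0           0        0
0  0  0  1        0              0               0         1           1        1
0  0  0  0        1              0               1         0           0        1
The formula is true on 7 of the 16 rows.

7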